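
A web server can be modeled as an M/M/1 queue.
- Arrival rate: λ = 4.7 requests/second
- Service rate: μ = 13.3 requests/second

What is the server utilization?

Server utilization: ρ = λ/μ
ρ = 4.7/13.3 = 0.3534
The server is busy 35.34% of the time.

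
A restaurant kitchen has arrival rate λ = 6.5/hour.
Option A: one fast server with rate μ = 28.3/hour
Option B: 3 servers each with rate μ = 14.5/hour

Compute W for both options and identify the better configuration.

Option A: single server μ = 28.3 (M/M/1)
  ρ_A = 6.5/28.3 = 0.2297
  W_A = 1/(μ-λ) = 1/(28.3-6.5) = 1/21.80 = 0.04587

Option B: 3 servers μ = 14.5 (M/M/3)
  ρ_B = λ/(cμ) = 6.5/(3×14.5) = 0.1494
  Offered load a = λ/μ = cρ = 6.5/14.5 = 0.4483
  P₀ = [ Σₙ₌₀^2 aⁿ/n! + a^3/(3!(1-ρ)) ]⁻¹
  Σ = a^0/0! + a^1/1! + a^2/2! = 1.0000 + 0.4483 + 0.1005 = 1.5488
  a^3/(3!(1-ρ)) = 0.09008/(6 × 0.8506) = 0.01765
  P₀ = 1/(1.5488 + 0.01765) = 0.6384
  Lq = P₀·a^3·ρ / (3!(1-ρ)²) = 0.63841 × 0.090082 × 0.14943 / (6 × 0.72348) = 0.001980
  Wq_B = Lq/λ = 0.001980/6.5 = 0.0003046
  W_B = Wq_B + 1/μ = 0.0003046 + 0.06897 = 0.06927

Since W_A = 0.04587 < W_B = 0.06927, Option A (single fast server) has the shorter time in system.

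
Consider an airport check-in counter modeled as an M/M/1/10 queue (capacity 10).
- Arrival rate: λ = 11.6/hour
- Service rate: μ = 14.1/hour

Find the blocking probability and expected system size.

ρ = λ/μ = 11.6/14.1 = 0.8227
P₀ = (1-ρ)/(1-ρ^(K+1)) = (1-0.8227)/(1-0.8227^11) = 0.1773/0.8831 = 0.2008
P_K = P₀×ρ^K = 0.20076 × 0.8227^10 = 0.20076 × 0.14204 = 0.02852
Blocking probability P_10 = 0.02852 (2.85%)
L = ρ[1 - (K+1)ρ^K + Kρ^(K+1)] / [(1-ρ)(1-ρ^(K+1))]
L = 0.8227 × (1 - 11×0.142041 + 10×0.116857) / ((1 - 0.8227) × (1 - 0.116857)) = 3.1846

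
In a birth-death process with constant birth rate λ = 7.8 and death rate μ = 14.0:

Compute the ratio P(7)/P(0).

For constant rates: P(n)/P(0) = (λ/μ)^n
P(7)/P(0) = (7.8/14.0)^7 = 0.55714^7 = 0.01666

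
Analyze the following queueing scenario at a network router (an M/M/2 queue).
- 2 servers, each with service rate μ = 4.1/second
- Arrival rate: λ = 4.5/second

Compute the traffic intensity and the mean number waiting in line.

Traffic intensity: ρ = λ/(cμ) = 4.5/(2×4.1) = 0.5488
Since ρ = 0.5488 < 1, system is stable.
Offered load a = λ/μ = cρ = 4.5/4.1 = 1.0976
P₀ = [ Σₙ₌₀^1 aⁿ/n! + a^2/(2!(1-ρ)) ]⁻¹
Σ = a^0/0! + a^1/1! = 1.0000 + 1.0976 = 2.0976
a^2/(2!(1-ρ)) = 1.2046/(2 × 0.4512) = 1.3349
P₀ = 1/(2.0976 + 1.3349) = 0.2913
Lq = P₀·a^2·ρ / (2!(1-ρ)²) = 0.29134 × 1.2046 × 0.54878 / (2 × 0.20360) = 0.4730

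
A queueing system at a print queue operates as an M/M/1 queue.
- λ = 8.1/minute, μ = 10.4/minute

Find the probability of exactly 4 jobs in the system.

ρ = λ/μ = 8.1/10.4 = 0.77885
P(n) = (1-ρ)ρⁿ
P(4) = (1-0.77885) × 0.77885^4
P(4) = 0.22115 × 0.36797
P(4) = 0.08138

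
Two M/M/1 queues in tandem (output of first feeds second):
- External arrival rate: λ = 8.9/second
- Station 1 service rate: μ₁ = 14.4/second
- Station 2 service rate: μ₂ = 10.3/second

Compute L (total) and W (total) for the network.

By Jackson's theorem, each station behaves as independent M/M/1.
Station 1: ρ₁ = 8.9/14.4 = 0.6181, L₁ = ρ₁/(1-ρ₁) = λ/(μ₁-λ) = 8.9/5.50 = 1.6182
Station 2: ρ₂ = 8.9/10.3 = 0.8641, L₂ = ρ₂/(1-ρ₂) = λ/(μ₂-λ) = 8.9/1.40 = 6.3571
Total: L = L₁ + L₂ = 1.6182 + 6.3571 = 7.9753
W = L/λ = 7.9753/8.9 = 0.8961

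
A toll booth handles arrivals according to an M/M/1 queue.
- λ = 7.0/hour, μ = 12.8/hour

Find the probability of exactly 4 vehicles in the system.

ρ = λ/μ = 7.0/12.8 = 0.5469
P(n) = (1-ρ)ρⁿ
P(4) = (1-0.5469) × 0.5469^4
P(4) = 0.4531 × 0.08946
P(4) = 0.04053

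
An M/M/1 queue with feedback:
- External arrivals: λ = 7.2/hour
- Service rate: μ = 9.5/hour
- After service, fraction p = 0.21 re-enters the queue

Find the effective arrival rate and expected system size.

Effective arrival rate: λ_eff = λ/(1-p) = 7.2/(1-0.21) = 7.2/0.79 = 9.1139241
ρ = λ_eff/μ = 9.1139241/9.5 = 0.95936043
L = ρ/(1-ρ) = 0.95936043/(1-0.95936043) = 23.6066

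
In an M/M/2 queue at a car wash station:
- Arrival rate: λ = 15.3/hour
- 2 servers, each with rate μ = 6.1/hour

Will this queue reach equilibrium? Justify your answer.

Stability requires ρ = λ/(cμ) < 1
ρ = 15.3/(2 × 6.1) = 15.3/12.20 = 1.2541
Since 1.2541 ≥ 1, the system is UNSTABLE.
Need c > λ/μ = 15.3/6.1 = 2.51.
Minimum servers needed: c = 3.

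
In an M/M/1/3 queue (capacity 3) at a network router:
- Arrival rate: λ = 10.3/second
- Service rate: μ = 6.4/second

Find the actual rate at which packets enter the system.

ρ = λ/μ = 10.3/6.4 = 1.6094
P₀ = (1-ρ)/(1-ρ^(K+1)) = (1-1.6094)/(1-1.6094^4) = -0.6094/-5.7090 = 0.1067
P_K = P₀×ρ^K = 0.10674 × 1.6094^3 = 0.10674 × 4.1686 = 0.4450
λ_eff = λ(1-P_K) = 10.3 × (1 - 0.44497) = 10.3 × 0.55503 = 5.7168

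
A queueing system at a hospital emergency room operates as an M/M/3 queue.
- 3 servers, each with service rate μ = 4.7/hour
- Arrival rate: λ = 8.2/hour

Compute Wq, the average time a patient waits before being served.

Traffic intensity: ρ = λ/(cμ) = 8.2/(3×4.7) = 0.5816
Since ρ = 0.5816 < 1, system is stable.
Offered load a = λ/μ = cρ = 8.2/4.7 = 1.7447
P₀ = [ Σₙ₌₀^2 aⁿ/n! + a^3/(3!(1-ρ)) ]⁻¹
Σ = a^0/0! + a^1/1! + a^2/2! = 1.00000 + 1.74468 + 1.52196 = 4.2666
a^3/(3!(1-ρ)) = 5.3107/(6 × 0.41844) = 2.1153
P₀ = 1/(4.2666 + 2.1153) = 0.1567
Lq = P₀·a^3·ρ / (3!(1-ρ)²) = 0.1567 × 5.3107 × 0.5816 / (6 × 0.1751) = 0.4607
Wq = Lq/λ = 0.4607/8.2 = 0.05618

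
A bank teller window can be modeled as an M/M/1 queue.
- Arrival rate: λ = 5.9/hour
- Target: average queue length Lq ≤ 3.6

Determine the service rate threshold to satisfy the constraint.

For M/M/1: Lq = λ²/(μ(μ-λ))
Need Lq ≤ 3.6, i.e. μ(μ-λ) ≥ λ²/3.6
μ² - 5.9μ - 34.81/3.6 ≥ 0  →  μ² - 5.9μ - 9.66944 ≥ 0
Quadratic formula (positive root): μ = [λ + √(λ² + 4×9.66944)]/2
Discriminant: 34.81 + 4×9.66944 = 73.4878, √73.4878 = 8.5725
μ ≥ (5.9 + 8.5725)/2 = 7.2363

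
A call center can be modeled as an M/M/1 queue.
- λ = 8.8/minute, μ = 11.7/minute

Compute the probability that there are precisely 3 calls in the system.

ρ = λ/μ = 8.8/11.7 = 0.7521
P(n) = (1-ρ)ρⁿ
P(3) = (1-0.7521) × 0.7521^3
P(3) = 0.2479 × 0.4254
P(3) = 0.1055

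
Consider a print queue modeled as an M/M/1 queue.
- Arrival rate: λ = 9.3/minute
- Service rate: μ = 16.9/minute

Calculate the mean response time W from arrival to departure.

First, compute utilization: ρ = λ/μ = 9.3/16.9 = 0.5503
For M/M/1: W = 1/(μ-λ)
W = 1/(16.9-9.3) = 1/7.60
W = 0.1316 minutes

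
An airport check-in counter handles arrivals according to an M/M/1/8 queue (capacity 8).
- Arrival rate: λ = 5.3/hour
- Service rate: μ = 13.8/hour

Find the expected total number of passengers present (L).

ρ = λ/μ = 5.3/13.8 = 0.38406
P₀ = (1-ρ)/(1-ρ^(K+1)) = (1-0.38406)/(1-0.38406^9) = 0.61594/0.99982 = 0.6161
P_K = P₀×ρ^K = 0.61605 × 0.38406^8 = 0.61605 × 0.00047336 = 0.0002916
L = ρ[1 - (K+1)ρ^K + Kρ^(K+1)] / [(1-ρ)(1-ρ^(K+1))]
L = 0.38406 × (1 - 9×0.0004734 + 8×0.0001818) / ((1 - 0.38406) × (1 - 0.0001818)) = 0.6219 passengers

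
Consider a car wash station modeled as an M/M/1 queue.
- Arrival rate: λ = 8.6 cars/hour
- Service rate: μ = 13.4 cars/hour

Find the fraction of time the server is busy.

Server utilization: ρ = λ/μ
ρ = 8.6/13.4 = 0.6418
The server is busy 64.18% of the time.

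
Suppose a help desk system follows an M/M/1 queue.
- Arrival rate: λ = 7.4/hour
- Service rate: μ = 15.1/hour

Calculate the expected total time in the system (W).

First, compute utilization: ρ = λ/μ = 7.4/15.1 = 0.4901
For M/M/1: W = 1/(μ-λ)
W = 1/(15.1-7.4) = 1/7.70
W = 0.1299 hours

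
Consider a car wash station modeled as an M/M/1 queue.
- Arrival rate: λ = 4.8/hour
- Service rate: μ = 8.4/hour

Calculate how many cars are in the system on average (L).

ρ = λ/μ = 4.8/8.4 = 0.5714
For M/M/1: L = λ/(μ-λ)
L = 4.8/(8.4-4.8) = 4.8/3.60
L = 1.3333 cars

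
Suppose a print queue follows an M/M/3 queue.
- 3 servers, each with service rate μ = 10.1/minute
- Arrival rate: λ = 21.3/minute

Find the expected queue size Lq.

Traffic intensity: ρ = λ/(cμ) = 21.3/(3×10.1) = 0.7030
Since ρ = 0.7030 < 1, system is stable.
Offered load a = λ/μ = cρ = 21.3/10.1 = 2.1089
P₀ = [ Σₙ₌₀^2 aⁿ/n! + a^3/(3!(1-ρ)) ]⁻¹
Σ = a^0/0! + a^1/1! + a^2/2! = 1.0000 + 2.1089 + 2.2238 = 5.3327
a^3/(3!(1-ρ)) = 9.3794/(6 × 0.29703) = 5.2629
P₀ = 1/(5.3327 + 5.2629) = 0.09438
Lq = P₀·a^3·ρ / (3!(1-ρ)²) = 0.094379 × 9.3794 × 0.70297 / (6 × 0.088227) = 1.1755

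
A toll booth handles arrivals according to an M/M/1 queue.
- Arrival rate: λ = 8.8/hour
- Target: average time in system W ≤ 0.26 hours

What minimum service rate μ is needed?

For M/M/1: W = 1/(μ-λ)
Need W ≤ 0.26, so 1/(μ-λ) ≤ 0.26
μ - λ ≥ 1/0.26 = 3.8462
μ ≥ 8.8 + 3.8462 = 12.6462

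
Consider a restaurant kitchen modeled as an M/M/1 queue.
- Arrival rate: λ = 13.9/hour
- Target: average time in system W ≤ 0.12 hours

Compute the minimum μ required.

For M/M/1: W = 1/(μ-λ)
Need W ≤ 0.12, so 1/(μ-λ) ≤ 0.12
μ - λ ≥ 1/0.12 = 8.3333
μ ≥ 13.9 + 8.3333 = 22.2333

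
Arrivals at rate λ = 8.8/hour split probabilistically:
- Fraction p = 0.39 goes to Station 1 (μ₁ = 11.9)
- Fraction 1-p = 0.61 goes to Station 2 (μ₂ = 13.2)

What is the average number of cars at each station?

Effective rates: λ₁ = 8.8×0.39 = 3.432, λ₂ = 8.8×0.61 = 5.368
Station 1: ρ₁ = 3.432/11.9 = 0.2884, L₁ = ρ₁/(1-ρ₁) = 0.2884/(1-0.2884) = 0.4053
Station 2: ρ₂ = 5.368/13.2 = 0.40667, L₂ = ρ₂/(1-ρ₂) = 0.40667/(1-0.40667) = 0.6854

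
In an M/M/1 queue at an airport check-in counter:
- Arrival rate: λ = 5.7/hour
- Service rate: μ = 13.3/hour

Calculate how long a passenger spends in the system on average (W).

First, compute utilization: ρ = λ/μ = 5.7/13.3 = 0.4286
For M/M/1: W = 1/(μ-λ)
W = 1/(13.3-5.7) = 1/7.60
W = 0.1316 hours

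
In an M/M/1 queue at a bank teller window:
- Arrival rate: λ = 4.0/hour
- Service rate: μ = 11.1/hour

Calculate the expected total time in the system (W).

First, compute utilization: ρ = λ/μ = 4.0/11.1 = 0.3604
For M/M/1: W = 1/(μ-λ)
W = 1/(11.1-4.0) = 1/7.10
W = 0.1408 hours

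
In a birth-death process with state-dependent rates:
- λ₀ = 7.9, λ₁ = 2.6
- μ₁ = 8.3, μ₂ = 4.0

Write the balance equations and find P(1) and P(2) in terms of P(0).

Balance equations:
State 0: λ₀P₀ = μ₁P₁ → P₁ = (λ₀/μ₁)P₀ = (7.9/8.3)P₀ = 0.9518P₀
State 1: P₂ = (λ₀λ₁)/(μ₁μ₂)P₀ = (7.9×2.6)/(8.3×4.0)P₀ = 0.6187P₀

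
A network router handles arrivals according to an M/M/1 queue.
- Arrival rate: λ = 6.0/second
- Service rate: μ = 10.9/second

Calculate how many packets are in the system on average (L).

ρ = λ/μ = 6.0/10.9 = 0.5505
For M/M/1: L = λ/(μ-λ)
L = 6.0/(10.9-6.0) = 6.0/4.90
L = 1.2245 packets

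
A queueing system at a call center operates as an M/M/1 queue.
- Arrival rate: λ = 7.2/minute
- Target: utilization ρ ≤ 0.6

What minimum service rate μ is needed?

ρ = λ/μ, so μ = λ/ρ
μ ≥ 7.2/0.6 = 12.0000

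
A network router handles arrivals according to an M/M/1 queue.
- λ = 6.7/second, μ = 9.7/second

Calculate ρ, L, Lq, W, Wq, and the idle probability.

Step 1: ρ = λ/μ = 6.7/9.7 = 0.6907
Step 2: L = λ/(μ-λ) = 6.7/3.00 = 2.2333
Step 3: Lq = λ²/(μ(μ-λ)) = 44.89/(9.7×3.00) = 1.5426
Step 4: W = 1/(μ-λ) = 1/3.00 = 0.33333
Step 5: Wq = λ/(μ(μ-λ)) = 6.7/(9.7×3.00) = 0.2302
Step 6: P(0) = 1-ρ = 0.3093
Verify: L = λW = 6.7×0.33333 = 2.2333 ✔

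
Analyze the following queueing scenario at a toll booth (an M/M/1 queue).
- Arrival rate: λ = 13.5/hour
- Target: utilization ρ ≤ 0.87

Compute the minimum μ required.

ρ = λ/μ, so μ = λ/ρ
μ ≥ 13.5/0.87 = 15.5172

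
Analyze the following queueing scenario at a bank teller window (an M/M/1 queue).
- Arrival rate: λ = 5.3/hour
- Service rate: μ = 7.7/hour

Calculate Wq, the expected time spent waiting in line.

First, compute utilization: ρ = λ/μ = 5.3/7.7 = 0.6883
For M/M/1: Wq = λ/(μ(μ-λ))
Wq = 5.3/(7.7 × (7.7-5.3))
Wq = 5.3/(7.7 × 2.40)
Wq = 0.2868 hours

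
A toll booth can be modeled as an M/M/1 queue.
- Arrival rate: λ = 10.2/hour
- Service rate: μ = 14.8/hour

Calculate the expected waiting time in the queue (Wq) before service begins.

First, compute utilization: ρ = λ/μ = 10.2/14.8 = 0.6892
For M/M/1: Wq = λ/(μ(μ-λ))
Wq = 10.2/(14.8 × (14.8-10.2))
Wq = 10.2/(14.8 × 4.60)
Wq = 0.1498 hours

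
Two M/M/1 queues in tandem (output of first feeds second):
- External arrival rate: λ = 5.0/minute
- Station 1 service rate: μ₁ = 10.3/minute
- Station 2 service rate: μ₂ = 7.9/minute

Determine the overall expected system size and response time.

By Jackson's theorem, each station behaves as independent M/M/1.
Station 1: ρ₁ = 5.0/10.3 = 0.4854, L₁ = ρ₁/(1-ρ₁) = λ/(μ₁-λ) = 5.0/5.30 = 0.9434
Station 2: ρ₂ = 5.0/7.9 = 0.6329, L₂ = ρ₂/(1-ρ₂) = λ/(μ₂-λ) = 5.0/2.90 = 1.7241
Total: L = L₁ + L₂ = 0.9434 + 1.7241 = 2.6675
W = L/λ = 2.6675/5.0 = 0.5335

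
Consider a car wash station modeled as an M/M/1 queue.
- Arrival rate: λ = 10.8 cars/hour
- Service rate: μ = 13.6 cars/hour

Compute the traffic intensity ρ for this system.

Server utilization: ρ = λ/μ
ρ = 10.8/13.6 = 0.7941
The server is busy 79.41% of the time.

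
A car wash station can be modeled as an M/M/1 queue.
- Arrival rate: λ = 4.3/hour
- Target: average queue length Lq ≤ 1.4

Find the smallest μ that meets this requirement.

For M/M/1: Lq = λ²/(μ(μ-λ))
Need Lq ≤ 1.4, i.e. μ(μ-λ) ≥ λ²/1.4
μ² - 4.3μ - 18.49/1.4 ≥ 0  →  μ² - 4.3μ - 13.20714 ≥ 0
Quadratic formula (positive root): μ = [λ + √(λ² + 4×13.20714)]/2
Discriminant: 18.49 + 4×13.20714 = 71.3186, √71.3186 = 8.4450
μ ≥ (4.3 + 8.4450)/2 = 6.3725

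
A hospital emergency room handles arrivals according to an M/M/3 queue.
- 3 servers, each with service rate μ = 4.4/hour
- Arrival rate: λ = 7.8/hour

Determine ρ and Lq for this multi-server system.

Traffic intensity: ρ = λ/(cμ) = 7.8/(3×4.4) = 0.5909
Since ρ = 0.5909 < 1, system is stable.
Offered load a = λ/μ = cρ = 7.8/4.4 = 1.7727
P₀ = [ Σₙ₌₀^2 aⁿ/n! + a^3/(3!(1-ρ)) ]⁻¹
Σ = a^0/0! + a^1/1! + a^2/2! = 1.0000 + 1.7727 + 1.5713 = 4.3440
a^3/(3!(1-ρ)) = 5.5709/(6 × 0.4091) = 2.2696
P₀ = 1/(4.3440 + 2.2696) = 0.1512
Lq = P₀·a^3·ρ / (3!(1-ρ)²) = 0.15120 × 5.5709 × 0.59091 / (6 × 0.16736) = 0.4957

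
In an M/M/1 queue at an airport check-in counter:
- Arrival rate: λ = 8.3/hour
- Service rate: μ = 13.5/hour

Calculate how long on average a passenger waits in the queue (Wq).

First, compute utilization: ρ = λ/μ = 8.3/13.5 = 0.6148
For M/M/1: Wq = λ/(μ(μ-λ))
Wq = 8.3/(13.5 × (13.5-8.3))
Wq = 8.3/(13.5 × 5.20)
Wq = 0.1182 hours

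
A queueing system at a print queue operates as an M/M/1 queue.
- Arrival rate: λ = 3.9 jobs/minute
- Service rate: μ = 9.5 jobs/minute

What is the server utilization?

Server utilization: ρ = λ/μ
ρ = 3.9/9.5 = 0.4105
The server is busy 41.05% of the time.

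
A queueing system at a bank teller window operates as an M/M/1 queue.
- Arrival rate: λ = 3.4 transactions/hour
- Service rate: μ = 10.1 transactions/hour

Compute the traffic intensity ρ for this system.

Server utilization: ρ = λ/μ
ρ = 3.4/10.1 = 0.3366
The server is busy 33.66% of the time.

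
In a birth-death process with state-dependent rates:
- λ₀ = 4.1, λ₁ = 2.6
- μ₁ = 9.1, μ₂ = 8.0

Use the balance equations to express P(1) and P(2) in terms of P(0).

Balance equations:
State 0: λ₀P₀ = μ₁P₁ → P₁ = (λ₀/μ₁)P₀ = (4.1/9.1)P₀ = 0.4505P₀
State 1: P₂ = (λ₀λ₁)/(μ₁μ₂)P₀ = (4.1×2.6)/(9.1×8.0)P₀ = 0.1464P₀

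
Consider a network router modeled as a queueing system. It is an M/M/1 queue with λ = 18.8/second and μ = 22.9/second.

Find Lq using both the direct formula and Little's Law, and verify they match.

Method 1 (direct): Lq = λ²/(μ(μ-λ)) = 353.44/(22.9 × 4.10) = 3.7644

Method 2 (Little's Law):
W = 1/(μ-λ) = 1/4.10 = 0.243902
Wq = W - 1/μ = 0.243902 - 0.0436681 = 0.200234
Lq = λWq = 18.8 × 0.200234 = 3.7644 ✔ (matches Method 1)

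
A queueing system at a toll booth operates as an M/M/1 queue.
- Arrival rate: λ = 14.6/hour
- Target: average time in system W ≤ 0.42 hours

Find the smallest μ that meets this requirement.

For M/M/1: W = 1/(μ-λ)
Need W ≤ 0.42, so 1/(μ-λ) ≤ 0.42
μ - λ ≥ 1/0.42 = 2.3810
μ ≥ 14.6 + 2.3810 = 16.9810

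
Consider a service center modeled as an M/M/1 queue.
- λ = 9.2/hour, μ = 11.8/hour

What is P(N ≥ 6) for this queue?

ρ = λ/μ = 9.2/11.8 = 0.77966
P(N ≥ n) = ρⁿ
P(N ≥ 6) = 0.77966^6
P(N ≥ 6) = 0.2246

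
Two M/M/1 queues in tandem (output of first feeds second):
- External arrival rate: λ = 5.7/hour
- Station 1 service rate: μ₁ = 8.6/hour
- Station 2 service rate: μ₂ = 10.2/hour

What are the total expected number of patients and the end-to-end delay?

By Jackson's theorem, each station behaves as independent M/M/1.
Station 1: ρ₁ = 5.7/8.6 = 0.6628, L₁ = ρ₁/(1-ρ₁) = λ/(μ₁-λ) = 5.7/2.90 = 1.965517
Station 2: ρ₂ = 5.7/10.2 = 0.5588, L₂ = ρ₂/(1-ρ₂) = λ/(μ₂-λ) = 5.7/4.50 = 1.266667
Total: L = L₁ + L₂ = 1.965517 + 1.266667 = 3.23218
W = L/λ = 3.23218/5.7 = 0.5670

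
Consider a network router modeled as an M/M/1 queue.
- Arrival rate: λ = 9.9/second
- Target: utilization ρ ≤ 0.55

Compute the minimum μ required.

ρ = λ/μ, so μ = λ/ρ
μ ≥ 9.9/0.55 = 18.0000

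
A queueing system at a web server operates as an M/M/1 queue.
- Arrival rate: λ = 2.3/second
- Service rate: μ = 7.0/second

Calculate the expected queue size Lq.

ρ = λ/μ = 2.3/7.0 = 0.3286
For M/M/1: Lq = λ²/(μ(μ-λ))
Lq = 5.29/(7.0 × 4.70)
Lq = 0.1608 requests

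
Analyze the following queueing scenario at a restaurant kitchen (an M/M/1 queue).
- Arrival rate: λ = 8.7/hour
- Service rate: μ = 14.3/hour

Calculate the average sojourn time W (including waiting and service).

First, compute utilization: ρ = λ/μ = 8.7/14.3 = 0.6084
For M/M/1: W = 1/(μ-λ)
W = 1/(14.3-8.7) = 1/5.60
W = 0.1786 hours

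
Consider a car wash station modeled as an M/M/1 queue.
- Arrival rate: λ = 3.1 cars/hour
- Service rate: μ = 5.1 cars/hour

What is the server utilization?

Server utilization: ρ = λ/μ
ρ = 3.1/5.1 = 0.6078
The server is busy 60.78% of the time.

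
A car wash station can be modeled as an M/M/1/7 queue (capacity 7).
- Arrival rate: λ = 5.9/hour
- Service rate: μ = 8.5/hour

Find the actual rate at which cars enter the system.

ρ = λ/μ = 5.9/8.5 = 0.69412
P₀ = (1-ρ)/(1-ρ^(K+1)) = (1-0.69412)/(1-0.69412^8) = 0.3059/0.9461 = 0.3233
P_K = P₀×ρ^K = 0.3233 × 0.69412^7 = 0.3233 × 0.07763 = 0.02510
λ_eff = λ(1-P_K) = 5.9 × (1 - 0.02510) = 5.9 × 0.9749 = 5.7519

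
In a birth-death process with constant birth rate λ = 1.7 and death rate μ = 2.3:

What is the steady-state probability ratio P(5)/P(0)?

For constant rates: P(n)/P(0) = (λ/μ)^n
P(5)/P(0) = (1.7/2.3)^5 = 0.7391^5 = 0.2206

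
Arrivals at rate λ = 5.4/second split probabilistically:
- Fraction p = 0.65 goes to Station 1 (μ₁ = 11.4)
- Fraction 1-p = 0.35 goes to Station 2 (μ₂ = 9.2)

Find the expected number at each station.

Effective rates: λ₁ = 5.4×0.65 = 3.51, λ₂ = 5.4×0.35 = 1.89
Station 1: ρ₁ = 3.51/11.4 = 0.3079, L₁ = ρ₁/(1-ρ₁) = 0.3079/(1-0.3079) = 0.4449
Station 2: ρ₂ = 1.89/9.2 = 0.2054, L₂ = ρ₂/(1-ρ₂) = 0.2054/(1-0.2054) = 0.2585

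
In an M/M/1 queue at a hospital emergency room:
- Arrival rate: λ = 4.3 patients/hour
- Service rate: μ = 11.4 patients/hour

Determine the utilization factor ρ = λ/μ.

Server utilization: ρ = λ/μ
ρ = 4.3/11.4 = 0.3772
The server is busy 37.72% of the time.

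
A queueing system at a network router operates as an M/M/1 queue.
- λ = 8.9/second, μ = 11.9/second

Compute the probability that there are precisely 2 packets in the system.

ρ = λ/μ = 8.9/11.9 = 0.7479
P(n) = (1-ρ)ρⁿ
P(2) = (1-0.7479) × 0.7479^2
P(2) = 0.2521 × 0.5594
P(2) = 0.1410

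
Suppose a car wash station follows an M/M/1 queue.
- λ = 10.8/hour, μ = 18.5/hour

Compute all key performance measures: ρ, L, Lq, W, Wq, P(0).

Step 1: ρ = λ/μ = 10.8/18.5 = 0.5838
Step 2: L = λ/(μ-λ) = 10.8/7.70 = 1.4026
Step 3: Lq = λ²/(μ(μ-λ)) = 116.64/(18.5×7.70) = 0.8188
Step 4: W = 1/(μ-λ) = 1/7.70 = 0.12987
Step 5: Wq = λ/(μ(μ-λ)) = 10.8/(18.5×7.70) = 0.07582
Step 6: P(0) = 1-ρ = 0.4162
Verify: L = λW = 10.8×0.12987 = 1.4026 ✔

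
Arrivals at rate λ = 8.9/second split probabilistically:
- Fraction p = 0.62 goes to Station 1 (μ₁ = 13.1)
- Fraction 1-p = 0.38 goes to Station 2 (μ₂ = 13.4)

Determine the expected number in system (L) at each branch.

Effective rates: λ₁ = 8.9×0.62 = 5.518, λ₂ = 8.9×0.38 = 3.382
Station 1: ρ₁ = 5.518/13.1 = 0.42122, L₁ = ρ₁/(1-ρ₁) = 0.42122/(1-0.42122) = 0.7278
Station 2: ρ₂ = 3.382/13.4 = 0.2524, L₂ = ρ₂/(1-ρ₂) = 0.2524/(1-0.2524) = 0.3376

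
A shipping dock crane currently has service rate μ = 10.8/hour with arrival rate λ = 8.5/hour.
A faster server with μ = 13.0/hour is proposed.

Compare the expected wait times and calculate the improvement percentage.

System 1: ρ₁ = 8.5/10.8 = 0.7870, W₁ = 1/(10.8-8.5) = 0.43478
System 2: ρ₂ = 8.5/13.0 = 0.6538, W₂ = 1/(13.0-8.5) = 0.22222
Improvement: (W₁-W₂)/W₁ = (0.43478-0.22222)/0.43478 = 48.89%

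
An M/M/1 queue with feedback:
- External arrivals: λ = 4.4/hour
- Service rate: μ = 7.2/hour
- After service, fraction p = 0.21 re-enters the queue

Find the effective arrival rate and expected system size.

Effective arrival rate: λ_eff = λ/(1-p) = 4.4/(1-0.21) = 4.4/0.79 = 5.56962
ρ = λ_eff/μ = 5.56962/7.2 = 0.773558
L = ρ/(1-ρ) = 0.773558/(1-0.773558) = 3.4161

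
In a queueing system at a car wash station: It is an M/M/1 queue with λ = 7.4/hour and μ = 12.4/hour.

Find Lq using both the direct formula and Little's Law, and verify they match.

Method 1 (direct): Lq = λ²/(μ(μ-λ)) = 54.76/(12.4 × 5.00) = 0.8832

Method 2 (Little's Law):
W = 1/(μ-λ) = 1/5.00 = 0.2000
Wq = W - 1/μ = 0.2000 - 0.08065 = 0.11935
Lq = λWq = 7.4 × 0.11935 = 0.8832 ✔ (matches Method 1)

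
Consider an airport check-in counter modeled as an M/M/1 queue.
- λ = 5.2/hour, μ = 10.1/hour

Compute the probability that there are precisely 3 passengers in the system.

ρ = λ/μ = 5.2/10.1 = 0.51485
P(n) = (1-ρ)ρⁿ
P(3) = (1-0.51485) × 0.51485^3
P(3) = 0.48515 × 0.13647
P(3) = 0.06621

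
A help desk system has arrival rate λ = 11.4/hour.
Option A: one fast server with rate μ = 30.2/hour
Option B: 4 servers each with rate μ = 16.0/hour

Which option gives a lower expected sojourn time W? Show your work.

Option A: single server μ = 30.2 (M/M/1)
  ρ_A = 11.4/30.2 = 0.3775
  W_A = 1/(μ-λ) = 1/(30.2-11.4) = 1/18.80 = 0.05319

Option B: 4 servers μ = 16.0 (M/M/4)
  ρ_B = λ/(cμ) = 11.4/(4×16.0) = 0.1781
  Offered load a = λ/μ = cρ = 11.4/16.0 = 0.7125
  P₀ = [ Σₙ₌₀^3 aⁿ/n! + a^4/(4!(1-ρ)) ]⁻¹
  Σ = a^0/0! + a^1/1! + a^2/2! + a^3/3! = 1.0000 + 0.7125 + 0.2538 + 0.06028 = 2.0266
  a^4/(4!(1-ρ)) = 0.25771/(24 × 0.82188) = 0.01307
  P₀ = 1/(2.0266 + 0.01307) = 0.4903
  Lq = P₀·a^4·ρ / (4!(1-ρ)²) = 0.4903 × 0.2577 × 0.1781 / (24 × 0.6755) = 0.001388
  Wq_B = Lq/λ = 0.001388/11.4 = 0.0001218
  W_B = Wq_B + 1/μ = 0.0001218 + 0.06250 = 0.06262

Since W_A = 0.05319 < W_B = 0.06262, Option A (single fast server) has the shorter time in system.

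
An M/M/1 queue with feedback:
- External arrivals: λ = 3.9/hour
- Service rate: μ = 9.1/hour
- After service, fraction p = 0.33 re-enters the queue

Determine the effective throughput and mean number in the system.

Effective arrival rate: λ_eff = λ/(1-p) = 3.9/(1-0.33) = 3.9/0.67 = 5.8209
ρ = λ_eff/μ = 5.8209/9.1 = 0.639659
L = ρ/(1-ρ) = 0.639659/(1-0.639659) = 1.7751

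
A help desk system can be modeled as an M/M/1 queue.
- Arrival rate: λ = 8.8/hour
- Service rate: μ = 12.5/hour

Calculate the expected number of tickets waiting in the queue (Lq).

ρ = λ/μ = 8.8/12.5 = 0.7040
For M/M/1: Lq = λ²/(μ(μ-λ))
Lq = 77.44/(12.5 × 3.70)
Lq = 1.6744 tickets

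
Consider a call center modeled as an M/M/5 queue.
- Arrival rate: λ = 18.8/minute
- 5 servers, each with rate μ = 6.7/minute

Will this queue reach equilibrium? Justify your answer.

Stability requires ρ = λ/(cμ) < 1
ρ = 18.8/(5 × 6.7) = 18.8/33.50 = 0.5612
Since 0.5612 < 1, the system is STABLE.
The servers are busy 56.12% of the time.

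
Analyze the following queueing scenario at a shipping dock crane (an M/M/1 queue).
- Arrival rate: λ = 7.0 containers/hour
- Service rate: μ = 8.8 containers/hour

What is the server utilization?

Server utilization: ρ = λ/μ
ρ = 7.0/8.8 = 0.7955
The server is busy 79.55% of the time.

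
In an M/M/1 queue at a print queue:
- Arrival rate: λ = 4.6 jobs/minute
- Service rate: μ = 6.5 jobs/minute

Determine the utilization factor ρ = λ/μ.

Server utilization: ρ = λ/μ
ρ = 4.6/6.5 = 0.7077
The server is busy 70.77% of the time.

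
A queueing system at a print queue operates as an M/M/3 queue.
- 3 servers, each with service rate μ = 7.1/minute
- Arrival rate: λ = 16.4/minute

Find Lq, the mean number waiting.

Traffic intensity: ρ = λ/(cμ) = 16.4/(3×7.1) = 0.7700
Since ρ = 0.7700 < 1, system is stable.
Offered load a = λ/μ = cρ = 16.4/7.1 = 2.3099
P₀ = [ Σₙ₌₀^2 aⁿ/n! + a^3/(3!(1-ρ)) ]⁻¹
Σ = a^0/0! + a^1/1! + a^2/2! = 1.0000 + 2.3099 + 2.6677 = 5.9776
a^3/(3!(1-ρ)) = 12.3241/(6 × 0.230047) = 8.9287
P₀ = 1/(5.9776 + 8.9287) = 0.06709
Lq = P₀·a^3·ρ / (3!(1-ρ)²) = 0.067086 × 12.3241 × 0.76995 / (6 × 0.052922) = 2.0048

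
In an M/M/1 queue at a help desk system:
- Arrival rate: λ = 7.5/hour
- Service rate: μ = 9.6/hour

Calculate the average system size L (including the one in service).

ρ = λ/μ = 7.5/9.6 = 0.7812
For M/M/1: L = λ/(μ-λ)
L = 7.5/(9.6-7.5) = 7.5/2.10
L = 3.5714 tickets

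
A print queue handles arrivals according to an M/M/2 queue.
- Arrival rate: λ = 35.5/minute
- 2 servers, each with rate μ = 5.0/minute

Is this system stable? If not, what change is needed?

Stability requires ρ = λ/(cμ) < 1
ρ = 35.5/(2 × 5.0) = 35.5/10.00 = 3.5500
Since 3.5500 ≥ 1, the system is UNSTABLE.
Need c > λ/μ = 35.5/5.0 = 7.10.
Minimum servers needed: c = 8.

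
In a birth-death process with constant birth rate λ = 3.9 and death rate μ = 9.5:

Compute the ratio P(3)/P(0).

For constant rates: P(n)/P(0) = (λ/μ)^n
P(3)/P(0) = (3.9/9.5)^3 = 0.41053^3 = 0.06919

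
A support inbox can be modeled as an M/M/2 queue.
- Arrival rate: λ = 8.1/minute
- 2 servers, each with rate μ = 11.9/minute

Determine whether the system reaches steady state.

Stability requires ρ = λ/(cμ) < 1
ρ = 8.1/(2 × 11.9) = 8.1/23.80 = 0.3403
Since 0.3403 < 1, the system is STABLE.
The servers are busy 34.03% of the time.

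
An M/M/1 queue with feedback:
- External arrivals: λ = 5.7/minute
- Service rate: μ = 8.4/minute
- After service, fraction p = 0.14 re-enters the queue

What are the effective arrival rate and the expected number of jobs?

Effective arrival rate: λ_eff = λ/(1-p) = 5.7/(1-0.14) = 5.7/0.86 = 6.6279
ρ = λ_eff/μ = 6.6279/8.4 = 0.78904
L = ρ/(1-ρ) = 0.78904/(1-0.78904) = 3.7402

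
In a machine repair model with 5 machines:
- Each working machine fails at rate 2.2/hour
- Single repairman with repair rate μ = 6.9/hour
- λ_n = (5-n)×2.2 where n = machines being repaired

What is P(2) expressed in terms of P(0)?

P(2)/P(0) = ∏_{i=0}^{2-1} λ_i/μ_{i+1}
= (5-0)×2.2/6.9 × (5-1)×2.2/6.9
= 2.0332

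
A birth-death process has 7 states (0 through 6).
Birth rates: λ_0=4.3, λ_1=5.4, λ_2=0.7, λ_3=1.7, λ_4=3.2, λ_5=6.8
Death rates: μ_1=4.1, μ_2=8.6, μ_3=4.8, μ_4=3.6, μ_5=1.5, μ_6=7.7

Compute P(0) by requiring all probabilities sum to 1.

Ratios P(n)/P(0) = (λ₀···λₙ₋₁)/(μ₁···μₙ):
P(1)/P(0) = (4.3)/(4.1) = 1.0488
P(2)/P(0) = (4.3×5.4)/(4.1×8.6) = 0.6585
P(3)/P(0) = (4.3×5.4×0.7)/(4.1×8.6×4.8) = 0.09604
P(4)/P(0) = (4.3×5.4×0.7×1.7)/(4.1×8.6×4.8×3.6) = 0.04535
P(5)/P(0) = (4.3×5.4×0.7×1.7×3.2)/(4.1×8.6×4.8×3.6×1.5) = 0.09675
P(6)/P(0) = (4.3×5.4×0.7×1.7×3.2×6.8)/(4.1×8.6×4.8×3.6×1.5×7.7) = 0.08544

Normalization: ∑ P(n) = 1
P(0) × (1.0000 + 1.0488 + 0.6585 + 0.09604 + 0.04535 + 0.09675 + 0.08544) = 1
P(0) × 3.0309 = 1
P(0) = 1/3.0309 = 0.3299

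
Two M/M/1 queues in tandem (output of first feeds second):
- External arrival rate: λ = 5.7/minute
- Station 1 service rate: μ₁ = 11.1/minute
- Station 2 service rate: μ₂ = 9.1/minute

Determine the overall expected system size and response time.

By Jackson's theorem, each station behaves as independent M/M/1.
Station 1: ρ₁ = 5.7/11.1 = 0.5135, L₁ = ρ₁/(1-ρ₁) = λ/(μ₁-λ) = 5.7/5.40 = 1.05556
Station 2: ρ₂ = 5.7/9.1 = 0.6264, L₂ = ρ₂/(1-ρ₂) = λ/(μ₂-λ) = 5.7/3.40 = 1.67647
Total: L = L₁ + L₂ = 1.05556 + 1.67647 = 2.7320
W = L/λ = 2.7320/5.7 = 0.4793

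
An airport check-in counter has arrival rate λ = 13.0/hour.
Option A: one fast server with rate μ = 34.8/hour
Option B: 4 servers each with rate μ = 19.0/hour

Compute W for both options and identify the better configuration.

Option A: single server μ = 34.8 (M/M/1)
  ρ_A = 13.0/34.8 = 0.3736
  W_A = 1/(μ-λ) = 1/(34.8-13.0) = 1/21.80 = 0.04587

Option B: 4 servers μ = 19.0 (M/M/4)
  ρ_B = λ/(cμ) = 13.0/(4×19.0) = 0.1711
  Offered load a = λ/μ = cρ = 13.0/19.0 = 0.6842
  P₀ = [ Σₙ₌₀^3 aⁿ/n! + a^4/(4!(1-ρ)) ]⁻¹
  Σ = a^0/0! + a^1/1! + a^2/2! + a^3/3! = 1.0000 + 0.6842 + 0.2341 + 0.05338 = 1.9717
  a^4/(4!(1-ρ)) = 0.2192/(24 × 0.8289) = 0.01102
  P₀ = 1/(1.9717 + 0.01102) = 0.5044
  Lq = P₀·a^4·ρ / (4!(1-ρ)²) = 0.50437 × 0.21916 × 0.17105 / (24 × 0.68715) = 0.001146
  Wq_B = Lq/λ = 0.0011465/13.0 = 0.00008819
  W_B = Wq_B + 1/μ = 0.00008819 + 0.05263 = 0.05272

Since W_A = 0.04587 < W_B = 0.05272, Option A (single fast server) has the shorter time in system.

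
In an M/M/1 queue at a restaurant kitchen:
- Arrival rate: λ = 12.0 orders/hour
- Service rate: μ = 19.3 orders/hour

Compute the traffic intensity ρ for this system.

Server utilization: ρ = λ/μ
ρ = 12.0/19.3 = 0.6218
The server is busy 62.18% of the time.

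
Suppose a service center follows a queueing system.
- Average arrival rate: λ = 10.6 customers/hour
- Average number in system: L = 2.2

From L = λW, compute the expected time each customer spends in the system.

Little's Law: L = λW, so W = L/λ
W = 2.2/10.6 = 0.2075 hours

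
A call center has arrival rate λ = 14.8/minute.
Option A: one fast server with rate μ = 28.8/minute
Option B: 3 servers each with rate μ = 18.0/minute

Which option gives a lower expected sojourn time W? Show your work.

Option A: single server μ = 28.8 (M/M/1)
  ρ_A = 14.8/28.8 = 0.5139
  W_A = 1/(μ-λ) = 1/(28.8-14.8) = 1/14.00 = 0.07143

Option B: 3 servers μ = 18.0 (M/M/3)
  ρ_B = λ/(cμ) = 14.8/(3×18.0) = 0.2741
  Offered load a = λ/μ = cρ = 14.8/18.0 = 0.8222
  P₀ = [ Σₙ₌₀^2 aⁿ/n! + a^3/(3!(1-ρ)) ]⁻¹
  Σ = a^0/0! + a^1/1! + a^2/2! = 1.0000 + 0.8222 + 0.3380 = 2.1602
  a^3/(3!(1-ρ)) = 0.5559/(6 × 0.7259) = 0.1276
  P₀ = 1/(2.1602 + 0.1276) = 0.4371
  Lq = P₀·a^3·ρ / (3!(1-ρ)²) = 0.4371 × 0.5559 × 0.2741 / (6 × 0.5270) = 0.02106
  Wq_B = Lq/λ = 0.02106/14.8 = 0.001423
  W_B = Wq_B + 1/μ = 0.001423 + 0.05556 = 0.05698

Since W_B = 0.05698 < W_A = 0.07143, Option B (multiple servers) has the shorter time in system.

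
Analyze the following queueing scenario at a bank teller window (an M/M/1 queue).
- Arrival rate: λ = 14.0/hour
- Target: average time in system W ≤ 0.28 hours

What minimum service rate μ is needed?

For M/M/1: W = 1/(μ-λ)
Need W ≤ 0.28, so 1/(μ-λ) ≤ 0.28
μ - λ ≥ 1/0.28 = 3.5714
μ ≥ 14.0 + 3.5714 = 17.5714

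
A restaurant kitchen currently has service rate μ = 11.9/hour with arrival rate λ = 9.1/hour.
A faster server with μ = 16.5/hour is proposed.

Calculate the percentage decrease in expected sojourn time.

System 1: ρ₁ = 9.1/11.9 = 0.7647, W₁ = 1/(11.9-9.1) = 0.35714
System 2: ρ₂ = 9.1/16.5 = 0.5515, W₂ = 1/(16.5-9.1) = 0.13514
Improvement: (W₁-W₂)/W₁ = (0.35714-0.13514)/0.35714 = 62.16%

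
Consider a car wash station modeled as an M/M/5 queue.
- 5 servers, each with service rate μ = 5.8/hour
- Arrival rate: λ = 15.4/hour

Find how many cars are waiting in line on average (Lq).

Traffic intensity: ρ = λ/(cμ) = 15.4/(5×5.8) = 0.5310
Since ρ = 0.5310 < 1, system is stable.
Offered load a = λ/μ = cρ = 15.4/5.8 = 2.6552
P₀ = [ Σₙ₌₀^4 aⁿ/n! + a^5/(5!(1-ρ)) ]⁻¹
Σ = a^0/0! + a^1/1! + a^2/2! + a^3/3! + a^4/4! = 1.00000 + 2.65517 + 3.52497 + 3.11980 + 2.07090 = 12.3708
a^5/(5!(1-ρ)) = 131.9665/(120 × 0.46897) = 2.3450
P₀ = 1/(12.3708 + 2.3450) = 0.06795
Lq = P₀·a^5·ρ / (5!(1-ρ)²) = 0.06795 × 131.9665 × 0.5310 / (120 × 0.2199) = 0.1804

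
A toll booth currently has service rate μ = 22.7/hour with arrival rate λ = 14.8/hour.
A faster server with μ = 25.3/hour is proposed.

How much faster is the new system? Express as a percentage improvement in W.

System 1: ρ₁ = 14.8/22.7 = 0.6520, W₁ = 1/(22.7-14.8) = 0.12658
System 2: ρ₂ = 14.8/25.3 = 0.5850, W₂ = 1/(25.3-14.8) = 0.095238
Improvement: (W₁-W₂)/W₁ = (0.12658-0.095238)/0.12658 = 24.76%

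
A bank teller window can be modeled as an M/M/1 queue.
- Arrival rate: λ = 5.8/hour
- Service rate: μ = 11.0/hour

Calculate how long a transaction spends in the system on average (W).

First, compute utilization: ρ = λ/μ = 5.8/11.0 = 0.5273
For M/M/1: W = 1/(μ-λ)
W = 1/(11.0-5.8) = 1/5.20
W = 0.1923 hours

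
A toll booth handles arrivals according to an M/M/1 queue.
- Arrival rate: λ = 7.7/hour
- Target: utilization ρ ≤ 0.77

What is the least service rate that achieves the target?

ρ = λ/μ, so μ = λ/ρ
μ ≥ 7.7/0.77 = 10.0000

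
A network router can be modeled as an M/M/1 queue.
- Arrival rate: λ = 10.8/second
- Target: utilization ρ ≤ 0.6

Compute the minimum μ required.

ρ = λ/μ, so μ = λ/ρ
μ ≥ 10.8/0.6 = 18.0000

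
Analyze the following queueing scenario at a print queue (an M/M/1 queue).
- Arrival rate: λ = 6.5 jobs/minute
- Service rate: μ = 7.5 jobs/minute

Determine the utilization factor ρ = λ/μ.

Server utilization: ρ = λ/μ
ρ = 6.5/7.5 = 0.8667
The server is busy 86.67% of the time.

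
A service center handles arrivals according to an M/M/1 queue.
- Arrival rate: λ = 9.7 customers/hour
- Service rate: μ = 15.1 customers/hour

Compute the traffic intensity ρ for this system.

Server utilization: ρ = λ/μ
ρ = 9.7/15.1 = 0.6424
The server is busy 64.24% of the time.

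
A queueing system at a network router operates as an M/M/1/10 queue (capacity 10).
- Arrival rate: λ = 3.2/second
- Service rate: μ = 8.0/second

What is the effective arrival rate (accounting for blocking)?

ρ = λ/μ = 3.2/8.0 = 0.4000
P₀ = (1-ρ)/(1-ρ^(K+1)) = (1-0.4000)/(1-0.4000^11) = 0.6000/1.0000 = 0.6000
P_K = P₀×ρ^K = 0.60003 × 0.4000^10 = 0.60003 × 0.00010486 = 0.00006292
λ_eff = λ(1-P_K) = 3.2 × (1 - 0.00006292) = 3.2 × 0.99994 = 3.1998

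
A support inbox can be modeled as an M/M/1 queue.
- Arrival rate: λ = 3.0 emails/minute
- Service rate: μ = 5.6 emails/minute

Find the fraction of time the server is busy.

Server utilization: ρ = λ/μ
ρ = 3.0/5.6 = 0.5357
The server is busy 53.57% of the time.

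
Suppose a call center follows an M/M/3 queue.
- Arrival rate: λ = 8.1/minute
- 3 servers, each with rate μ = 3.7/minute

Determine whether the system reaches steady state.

Stability requires ρ = λ/(cμ) < 1
ρ = 8.1/(3 × 3.7) = 8.1/11.10 = 0.7297
Since 0.7297 < 1, the system is STABLE.
The servers are busy 72.97% of the time.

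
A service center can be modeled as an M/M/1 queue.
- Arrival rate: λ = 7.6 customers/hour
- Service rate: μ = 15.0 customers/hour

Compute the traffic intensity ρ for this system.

Server utilization: ρ = λ/μ
ρ = 7.6/15.0 = 0.5067
The server is busy 50.67% of the time.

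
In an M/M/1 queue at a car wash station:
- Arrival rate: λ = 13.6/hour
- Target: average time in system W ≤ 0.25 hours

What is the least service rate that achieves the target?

For M/M/1: W = 1/(μ-λ)
Need W ≤ 0.25, so 1/(μ-λ) ≤ 0.25
μ - λ ≥ 1/0.25 = 4.0000
μ ≥ 13.6 + 4.0000 = 17.6000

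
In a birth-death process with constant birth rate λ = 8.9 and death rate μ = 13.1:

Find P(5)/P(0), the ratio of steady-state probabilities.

For constant rates: P(n)/P(0) = (λ/μ)^n
P(5)/P(0) = (8.9/13.1)^5 = 0.67939^5 = 0.1447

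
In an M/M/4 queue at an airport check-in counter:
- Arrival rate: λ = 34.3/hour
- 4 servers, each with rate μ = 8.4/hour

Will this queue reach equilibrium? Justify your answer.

Stability requires ρ = λ/(cμ) < 1
ρ = 34.3/(4 × 8.4) = 34.3/33.60 = 1.0208
Since 1.0208 ≥ 1, the system is UNSTABLE.
Need c > λ/μ = 34.3/8.4 = 4.08.
Minimum servers needed: c = 5.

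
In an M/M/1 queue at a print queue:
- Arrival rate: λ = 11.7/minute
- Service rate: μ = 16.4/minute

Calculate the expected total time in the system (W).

First, compute utilization: ρ = λ/μ = 11.7/16.4 = 0.7134
For M/M/1: W = 1/(μ-λ)
W = 1/(16.4-11.7) = 1/4.70
W = 0.2128 minutes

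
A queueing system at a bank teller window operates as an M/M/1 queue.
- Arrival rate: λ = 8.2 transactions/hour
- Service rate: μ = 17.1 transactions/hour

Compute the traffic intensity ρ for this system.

Server utilization: ρ = λ/μ
ρ = 8.2/17.1 = 0.4795
The server is busy 47.95% of the time.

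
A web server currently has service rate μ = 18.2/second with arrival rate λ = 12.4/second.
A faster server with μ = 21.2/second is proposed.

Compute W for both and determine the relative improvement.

System 1: ρ₁ = 12.4/18.2 = 0.6813, W₁ = 1/(18.2-12.4) = 0.17241
System 2: ρ₂ = 12.4/21.2 = 0.5849, W₂ = 1/(21.2-12.4) = 0.11364
Improvement: (W₁-W₂)/W₁ = (0.17241-0.11364)/0.17241 = 34.09%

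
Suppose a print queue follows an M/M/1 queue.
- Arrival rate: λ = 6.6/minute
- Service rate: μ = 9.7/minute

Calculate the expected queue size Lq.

ρ = λ/μ = 6.6/9.7 = 0.6804
For M/M/1: Lq = λ²/(μ(μ-λ))
Lq = 43.56/(9.7 × 3.10)
Lq = 1.4486 jobs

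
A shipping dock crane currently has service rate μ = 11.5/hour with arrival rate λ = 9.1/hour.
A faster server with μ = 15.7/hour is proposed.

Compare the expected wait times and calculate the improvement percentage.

System 1: ρ₁ = 9.1/11.5 = 0.7913, W₁ = 1/(11.5-9.1) = 0.4167
System 2: ρ₂ = 9.1/15.7 = 0.5796, W₂ = 1/(15.7-9.1) = 0.1515
Improvement: (W₁-W₂)/W₁ = (0.4167-0.1515)/0.4167 = 63.64%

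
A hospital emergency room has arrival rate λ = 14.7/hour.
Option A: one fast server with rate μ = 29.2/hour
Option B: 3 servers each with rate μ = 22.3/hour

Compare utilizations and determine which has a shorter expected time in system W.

Option A: single server μ = 29.2 (M/M/1)
  ρ_A = 14.7/29.2 = 0.5034
  W_A = 1/(μ-λ) = 1/(29.2-14.7) = 1/14.50 = 0.06897

Option B: 3 servers μ = 22.3 (M/M/3)
  ρ_B = λ/(cμ) = 14.7/(3×22.3) = 0.2197
  Offered load a = λ/μ = cρ = 14.7/22.3 = 0.6592
  P₀ = [ Σₙ₌₀^2 aⁿ/n! + a^3/(3!(1-ρ)) ]⁻¹
  Σ = a^0/0! + a^1/1! + a^2/2! = 1.0000 + 0.6592 + 0.2173 = 1.8765
  a^3/(3!(1-ρ)) = 0.28644/(6 × 0.78027) = 0.06118
  P₀ = 1/(1.8765 + 0.06118) = 0.5161
  Lq = P₀·a^3·ρ / (3!(1-ρ)²) = 0.51609 × 0.28644 × 0.21973 / (6 × 0.60882) = 0.008892
  Wq_B = Lq/λ = 0.0088923/14.7 = 0.00060492
  W_B = Wq_B + 1/μ = 0.00060492 + 0.044843 = 0.04545

Since W_B = 0.04545 < W_A = 0.06897, Option B (multiple servers) has the shorter time in system.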